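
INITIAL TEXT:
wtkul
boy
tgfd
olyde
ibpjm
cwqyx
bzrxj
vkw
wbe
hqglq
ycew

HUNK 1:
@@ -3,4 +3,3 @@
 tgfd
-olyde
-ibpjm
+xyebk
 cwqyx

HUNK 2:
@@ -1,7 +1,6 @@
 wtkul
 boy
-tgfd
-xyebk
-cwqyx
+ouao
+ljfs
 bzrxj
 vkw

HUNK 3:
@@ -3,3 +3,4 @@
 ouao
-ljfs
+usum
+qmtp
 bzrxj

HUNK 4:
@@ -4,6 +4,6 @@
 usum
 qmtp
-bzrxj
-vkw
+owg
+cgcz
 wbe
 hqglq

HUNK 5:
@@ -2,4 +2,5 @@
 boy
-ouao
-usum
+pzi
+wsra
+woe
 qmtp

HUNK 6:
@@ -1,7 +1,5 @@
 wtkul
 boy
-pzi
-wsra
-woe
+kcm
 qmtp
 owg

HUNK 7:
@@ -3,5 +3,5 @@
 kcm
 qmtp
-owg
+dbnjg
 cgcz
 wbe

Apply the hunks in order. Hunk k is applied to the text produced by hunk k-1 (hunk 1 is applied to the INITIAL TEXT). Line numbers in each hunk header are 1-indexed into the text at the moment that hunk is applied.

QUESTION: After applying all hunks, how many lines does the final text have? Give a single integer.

Answer: 9

Derivation:
Hunk 1: at line 3 remove [olyde,ibpjm] add [xyebk] -> 10 lines: wtkul boy tgfd xyebk cwqyx bzrxj vkw wbe hqglq ycew
Hunk 2: at line 1 remove [tgfd,xyebk,cwqyx] add [ouao,ljfs] -> 9 lines: wtkul boy ouao ljfs bzrxj vkw wbe hqglq ycew
Hunk 3: at line 3 remove [ljfs] add [usum,qmtp] -> 10 lines: wtkul boy ouao usum qmtp bzrxj vkw wbe hqglq ycew
Hunk 4: at line 4 remove [bzrxj,vkw] add [owg,cgcz] -> 10 lines: wtkul boy ouao usum qmtp owg cgcz wbe hqglq ycew
Hunk 5: at line 2 remove [ouao,usum] add [pzi,wsra,woe] -> 11 lines: wtkul boy pzi wsra woe qmtp owg cgcz wbe hqglq ycew
Hunk 6: at line 1 remove [pzi,wsra,woe] add [kcm] -> 9 lines: wtkul boy kcm qmtp owg cgcz wbe hqglq ycew
Hunk 7: at line 3 remove [owg] add [dbnjg] -> 9 lines: wtkul boy kcm qmtp dbnjg cgcz wbe hqglq ycew
Final line count: 9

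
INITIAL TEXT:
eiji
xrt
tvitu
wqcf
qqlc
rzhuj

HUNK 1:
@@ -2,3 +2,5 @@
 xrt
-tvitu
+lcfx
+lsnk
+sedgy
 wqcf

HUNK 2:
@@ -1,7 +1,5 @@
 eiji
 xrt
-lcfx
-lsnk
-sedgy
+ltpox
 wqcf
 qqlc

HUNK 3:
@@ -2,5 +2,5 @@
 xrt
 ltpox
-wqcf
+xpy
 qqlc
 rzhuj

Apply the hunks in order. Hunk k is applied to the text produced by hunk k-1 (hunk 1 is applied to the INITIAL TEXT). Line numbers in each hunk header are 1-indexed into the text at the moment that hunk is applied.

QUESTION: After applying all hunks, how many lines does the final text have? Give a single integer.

Hunk 1: at line 2 remove [tvitu] add [lcfx,lsnk,sedgy] -> 8 lines: eiji xrt lcfx lsnk sedgy wqcf qqlc rzhuj
Hunk 2: at line 1 remove [lcfx,lsnk,sedgy] add [ltpox] -> 6 lines: eiji xrt ltpox wqcf qqlc rzhuj
Hunk 3: at line 2 remove [wqcf] add [xpy] -> 6 lines: eiji xrt ltpox xpy qqlc rzhuj
Final line count: 6

Answer: 6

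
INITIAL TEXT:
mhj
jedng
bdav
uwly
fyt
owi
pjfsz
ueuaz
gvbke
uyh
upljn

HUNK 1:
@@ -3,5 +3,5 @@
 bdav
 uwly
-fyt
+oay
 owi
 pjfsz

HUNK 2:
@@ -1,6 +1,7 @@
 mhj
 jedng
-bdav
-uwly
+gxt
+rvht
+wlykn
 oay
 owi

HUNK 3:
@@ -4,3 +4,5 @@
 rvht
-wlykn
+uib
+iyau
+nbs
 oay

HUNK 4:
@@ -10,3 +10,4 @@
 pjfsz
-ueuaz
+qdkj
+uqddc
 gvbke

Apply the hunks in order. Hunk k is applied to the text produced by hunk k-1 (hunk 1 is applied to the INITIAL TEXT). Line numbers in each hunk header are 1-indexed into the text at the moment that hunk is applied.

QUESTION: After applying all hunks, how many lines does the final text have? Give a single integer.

Answer: 15

Derivation:
Hunk 1: at line 3 remove [fyt] add [oay] -> 11 lines: mhj jedng bdav uwly oay owi pjfsz ueuaz gvbke uyh upljn
Hunk 2: at line 1 remove [bdav,uwly] add [gxt,rvht,wlykn] -> 12 lines: mhj jedng gxt rvht wlykn oay owi pjfsz ueuaz gvbke uyh upljn
Hunk 3: at line 4 remove [wlykn] add [uib,iyau,nbs] -> 14 lines: mhj jedng gxt rvht uib iyau nbs oay owi pjfsz ueuaz gvbke uyh upljn
Hunk 4: at line 10 remove [ueuaz] add [qdkj,uqddc] -> 15 lines: mhj jedng gxt rvht uib iyau nbs oay owi pjfsz qdkj uqddc gvbke uyh upljn
Final line count: 15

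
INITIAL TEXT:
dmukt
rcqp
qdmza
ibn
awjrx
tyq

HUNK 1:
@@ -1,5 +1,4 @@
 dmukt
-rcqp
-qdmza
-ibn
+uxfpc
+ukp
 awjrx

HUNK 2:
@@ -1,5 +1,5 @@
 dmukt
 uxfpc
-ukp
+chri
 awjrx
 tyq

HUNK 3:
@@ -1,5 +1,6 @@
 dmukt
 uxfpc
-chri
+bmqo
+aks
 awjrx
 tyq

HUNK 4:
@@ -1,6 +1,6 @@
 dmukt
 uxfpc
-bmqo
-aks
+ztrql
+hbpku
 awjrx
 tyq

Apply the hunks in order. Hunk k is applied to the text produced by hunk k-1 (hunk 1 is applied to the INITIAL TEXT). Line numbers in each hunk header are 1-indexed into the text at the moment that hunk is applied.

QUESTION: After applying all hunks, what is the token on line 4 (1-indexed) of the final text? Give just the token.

Hunk 1: at line 1 remove [rcqp,qdmza,ibn] add [uxfpc,ukp] -> 5 lines: dmukt uxfpc ukp awjrx tyq
Hunk 2: at line 1 remove [ukp] add [chri] -> 5 lines: dmukt uxfpc chri awjrx tyq
Hunk 3: at line 1 remove [chri] add [bmqo,aks] -> 6 lines: dmukt uxfpc bmqo aks awjrx tyq
Hunk 4: at line 1 remove [bmqo,aks] add [ztrql,hbpku] -> 6 lines: dmukt uxfpc ztrql hbpku awjrx tyq
Final line 4: hbpku

Answer: hbpku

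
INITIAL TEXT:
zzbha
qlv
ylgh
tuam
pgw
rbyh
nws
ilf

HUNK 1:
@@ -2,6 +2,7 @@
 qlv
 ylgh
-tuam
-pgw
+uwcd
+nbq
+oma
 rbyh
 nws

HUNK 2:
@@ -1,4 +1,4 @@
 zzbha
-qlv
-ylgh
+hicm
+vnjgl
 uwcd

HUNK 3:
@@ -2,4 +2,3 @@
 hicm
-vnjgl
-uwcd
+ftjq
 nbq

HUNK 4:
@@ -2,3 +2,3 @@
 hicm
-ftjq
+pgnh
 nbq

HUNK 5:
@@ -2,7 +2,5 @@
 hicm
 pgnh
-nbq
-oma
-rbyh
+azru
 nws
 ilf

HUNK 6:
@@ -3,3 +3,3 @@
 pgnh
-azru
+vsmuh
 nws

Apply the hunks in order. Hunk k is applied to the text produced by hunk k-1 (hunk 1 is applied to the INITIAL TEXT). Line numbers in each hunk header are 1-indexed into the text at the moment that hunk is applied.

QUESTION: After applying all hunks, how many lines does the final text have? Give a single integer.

Answer: 6

Derivation:
Hunk 1: at line 2 remove [tuam,pgw] add [uwcd,nbq,oma] -> 9 lines: zzbha qlv ylgh uwcd nbq oma rbyh nws ilf
Hunk 2: at line 1 remove [qlv,ylgh] add [hicm,vnjgl] -> 9 lines: zzbha hicm vnjgl uwcd nbq oma rbyh nws ilf
Hunk 3: at line 2 remove [vnjgl,uwcd] add [ftjq] -> 8 lines: zzbha hicm ftjq nbq oma rbyh nws ilf
Hunk 4: at line 2 remove [ftjq] add [pgnh] -> 8 lines: zzbha hicm pgnh nbq oma rbyh nws ilf
Hunk 5: at line 2 remove [nbq,oma,rbyh] add [azru] -> 6 lines: zzbha hicm pgnh azru nws ilf
Hunk 6: at line 3 remove [azru] add [vsmuh] -> 6 lines: zzbha hicm pgnh vsmuh nws ilf
Final line count: 6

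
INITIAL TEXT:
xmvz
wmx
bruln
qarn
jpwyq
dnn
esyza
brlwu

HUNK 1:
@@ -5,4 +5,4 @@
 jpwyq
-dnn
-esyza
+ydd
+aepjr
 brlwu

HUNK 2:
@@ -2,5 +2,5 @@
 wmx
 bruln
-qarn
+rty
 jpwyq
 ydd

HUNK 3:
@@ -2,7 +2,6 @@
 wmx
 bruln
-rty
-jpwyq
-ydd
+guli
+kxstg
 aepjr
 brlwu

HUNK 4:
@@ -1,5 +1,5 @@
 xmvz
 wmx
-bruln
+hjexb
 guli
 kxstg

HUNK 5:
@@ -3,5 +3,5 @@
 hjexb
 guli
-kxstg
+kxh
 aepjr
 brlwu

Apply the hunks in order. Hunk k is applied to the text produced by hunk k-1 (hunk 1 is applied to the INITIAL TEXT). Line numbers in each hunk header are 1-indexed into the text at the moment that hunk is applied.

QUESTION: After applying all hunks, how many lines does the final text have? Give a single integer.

Answer: 7

Derivation:
Hunk 1: at line 5 remove [dnn,esyza] add [ydd,aepjr] -> 8 lines: xmvz wmx bruln qarn jpwyq ydd aepjr brlwu
Hunk 2: at line 2 remove [qarn] add [rty] -> 8 lines: xmvz wmx bruln rty jpwyq ydd aepjr brlwu
Hunk 3: at line 2 remove [rty,jpwyq,ydd] add [guli,kxstg] -> 7 lines: xmvz wmx bruln guli kxstg aepjr brlwu
Hunk 4: at line 1 remove [bruln] add [hjexb] -> 7 lines: xmvz wmx hjexb guli kxstg aepjr brlwu
Hunk 5: at line 3 remove [kxstg] add [kxh] -> 7 lines: xmvz wmx hjexb guli kxh aepjr brlwu
Final line count: 7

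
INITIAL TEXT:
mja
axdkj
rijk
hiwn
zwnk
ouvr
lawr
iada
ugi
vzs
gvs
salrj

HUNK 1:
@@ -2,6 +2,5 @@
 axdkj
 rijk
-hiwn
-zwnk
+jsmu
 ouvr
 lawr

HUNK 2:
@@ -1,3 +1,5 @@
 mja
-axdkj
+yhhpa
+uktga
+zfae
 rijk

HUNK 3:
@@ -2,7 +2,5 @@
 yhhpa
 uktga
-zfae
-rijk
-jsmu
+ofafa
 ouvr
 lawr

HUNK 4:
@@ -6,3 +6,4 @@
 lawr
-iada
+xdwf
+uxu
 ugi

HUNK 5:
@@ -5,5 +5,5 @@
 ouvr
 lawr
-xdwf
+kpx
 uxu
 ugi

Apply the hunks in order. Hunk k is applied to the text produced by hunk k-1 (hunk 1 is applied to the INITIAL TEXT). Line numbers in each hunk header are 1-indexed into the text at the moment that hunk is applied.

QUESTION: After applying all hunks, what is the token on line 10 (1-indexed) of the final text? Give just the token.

Hunk 1: at line 2 remove [hiwn,zwnk] add [jsmu] -> 11 lines: mja axdkj rijk jsmu ouvr lawr iada ugi vzs gvs salrj
Hunk 2: at line 1 remove [axdkj] add [yhhpa,uktga,zfae] -> 13 lines: mja yhhpa uktga zfae rijk jsmu ouvr lawr iada ugi vzs gvs salrj
Hunk 3: at line 2 remove [zfae,rijk,jsmu] add [ofafa] -> 11 lines: mja yhhpa uktga ofafa ouvr lawr iada ugi vzs gvs salrj
Hunk 4: at line 6 remove [iada] add [xdwf,uxu] -> 12 lines: mja yhhpa uktga ofafa ouvr lawr xdwf uxu ugi vzs gvs salrj
Hunk 5: at line 5 remove [xdwf] add [kpx] -> 12 lines: mja yhhpa uktga ofafa ouvr lawr kpx uxu ugi vzs gvs salrj
Final line 10: vzs

Answer: vzs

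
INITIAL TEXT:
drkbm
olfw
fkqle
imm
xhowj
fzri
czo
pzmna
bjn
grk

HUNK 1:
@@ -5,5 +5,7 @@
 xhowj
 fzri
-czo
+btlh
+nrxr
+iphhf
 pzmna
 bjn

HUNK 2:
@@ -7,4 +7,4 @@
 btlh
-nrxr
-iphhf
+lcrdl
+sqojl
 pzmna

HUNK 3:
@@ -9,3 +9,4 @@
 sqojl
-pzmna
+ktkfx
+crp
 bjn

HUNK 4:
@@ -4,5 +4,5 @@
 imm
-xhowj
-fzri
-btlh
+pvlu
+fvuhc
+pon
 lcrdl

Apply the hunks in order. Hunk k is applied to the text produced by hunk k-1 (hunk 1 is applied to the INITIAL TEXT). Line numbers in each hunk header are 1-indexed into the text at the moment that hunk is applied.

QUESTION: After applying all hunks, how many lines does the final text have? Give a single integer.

Hunk 1: at line 5 remove [czo] add [btlh,nrxr,iphhf] -> 12 lines: drkbm olfw fkqle imm xhowj fzri btlh nrxr iphhf pzmna bjn grk
Hunk 2: at line 7 remove [nrxr,iphhf] add [lcrdl,sqojl] -> 12 lines: drkbm olfw fkqle imm xhowj fzri btlh lcrdl sqojl pzmna bjn grk
Hunk 3: at line 9 remove [pzmna] add [ktkfx,crp] -> 13 lines: drkbm olfw fkqle imm xhowj fzri btlh lcrdl sqojl ktkfx crp bjn grk
Hunk 4: at line 4 remove [xhowj,fzri,btlh] add [pvlu,fvuhc,pon] -> 13 lines: drkbm olfw fkqle imm pvlu fvuhc pon lcrdl sqojl ktkfx crp bjn grk
Final line count: 13

Answer: 13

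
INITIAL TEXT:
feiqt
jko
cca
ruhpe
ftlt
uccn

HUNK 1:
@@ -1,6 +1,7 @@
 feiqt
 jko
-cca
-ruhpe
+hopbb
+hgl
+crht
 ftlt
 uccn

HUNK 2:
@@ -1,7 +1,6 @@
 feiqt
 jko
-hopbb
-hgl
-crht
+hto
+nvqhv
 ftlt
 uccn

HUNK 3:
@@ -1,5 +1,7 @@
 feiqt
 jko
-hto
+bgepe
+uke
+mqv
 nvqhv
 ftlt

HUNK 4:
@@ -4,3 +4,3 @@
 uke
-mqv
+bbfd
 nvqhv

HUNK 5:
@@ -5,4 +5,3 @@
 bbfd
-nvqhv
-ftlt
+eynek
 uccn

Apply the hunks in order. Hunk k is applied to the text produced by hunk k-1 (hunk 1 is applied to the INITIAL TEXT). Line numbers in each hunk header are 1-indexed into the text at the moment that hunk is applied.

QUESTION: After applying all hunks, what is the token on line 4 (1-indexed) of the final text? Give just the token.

Hunk 1: at line 1 remove [cca,ruhpe] add [hopbb,hgl,crht] -> 7 lines: feiqt jko hopbb hgl crht ftlt uccn
Hunk 2: at line 1 remove [hopbb,hgl,crht] add [hto,nvqhv] -> 6 lines: feiqt jko hto nvqhv ftlt uccn
Hunk 3: at line 1 remove [hto] add [bgepe,uke,mqv] -> 8 lines: feiqt jko bgepe uke mqv nvqhv ftlt uccn
Hunk 4: at line 4 remove [mqv] add [bbfd] -> 8 lines: feiqt jko bgepe uke bbfd nvqhv ftlt uccn
Hunk 5: at line 5 remove [nvqhv,ftlt] add [eynek] -> 7 lines: feiqt jko bgepe uke bbfd eynek uccn
Final line 4: uke

Answer: uke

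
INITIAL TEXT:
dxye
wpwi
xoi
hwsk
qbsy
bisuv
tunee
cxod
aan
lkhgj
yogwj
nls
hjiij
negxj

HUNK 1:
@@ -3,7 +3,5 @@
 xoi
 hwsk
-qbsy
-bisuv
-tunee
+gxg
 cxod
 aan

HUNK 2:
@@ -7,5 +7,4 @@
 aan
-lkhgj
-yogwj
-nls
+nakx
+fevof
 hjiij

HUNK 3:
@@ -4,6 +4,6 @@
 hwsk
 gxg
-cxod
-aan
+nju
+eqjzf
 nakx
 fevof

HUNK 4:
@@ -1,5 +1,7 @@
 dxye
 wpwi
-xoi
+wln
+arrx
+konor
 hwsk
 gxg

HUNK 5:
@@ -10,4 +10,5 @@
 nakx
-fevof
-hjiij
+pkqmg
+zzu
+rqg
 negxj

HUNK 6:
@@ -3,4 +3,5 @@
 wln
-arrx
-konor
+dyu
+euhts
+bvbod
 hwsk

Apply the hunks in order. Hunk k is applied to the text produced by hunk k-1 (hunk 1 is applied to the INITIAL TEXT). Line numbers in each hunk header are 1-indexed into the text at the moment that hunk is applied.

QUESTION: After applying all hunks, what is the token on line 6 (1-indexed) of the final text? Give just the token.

Hunk 1: at line 3 remove [qbsy,bisuv,tunee] add [gxg] -> 12 lines: dxye wpwi xoi hwsk gxg cxod aan lkhgj yogwj nls hjiij negxj
Hunk 2: at line 7 remove [lkhgj,yogwj,nls] add [nakx,fevof] -> 11 lines: dxye wpwi xoi hwsk gxg cxod aan nakx fevof hjiij negxj
Hunk 3: at line 4 remove [cxod,aan] add [nju,eqjzf] -> 11 lines: dxye wpwi xoi hwsk gxg nju eqjzf nakx fevof hjiij negxj
Hunk 4: at line 1 remove [xoi] add [wln,arrx,konor] -> 13 lines: dxye wpwi wln arrx konor hwsk gxg nju eqjzf nakx fevof hjiij negxj
Hunk 5: at line 10 remove [fevof,hjiij] add [pkqmg,zzu,rqg] -> 14 lines: dxye wpwi wln arrx konor hwsk gxg nju eqjzf nakx pkqmg zzu rqg negxj
Hunk 6: at line 3 remove [arrx,konor] add [dyu,euhts,bvbod] -> 15 lines: dxye wpwi wln dyu euhts bvbod hwsk gxg nju eqjzf nakx pkqmg zzu rqg negxj
Final line 6: bvbod

Answer: bvbod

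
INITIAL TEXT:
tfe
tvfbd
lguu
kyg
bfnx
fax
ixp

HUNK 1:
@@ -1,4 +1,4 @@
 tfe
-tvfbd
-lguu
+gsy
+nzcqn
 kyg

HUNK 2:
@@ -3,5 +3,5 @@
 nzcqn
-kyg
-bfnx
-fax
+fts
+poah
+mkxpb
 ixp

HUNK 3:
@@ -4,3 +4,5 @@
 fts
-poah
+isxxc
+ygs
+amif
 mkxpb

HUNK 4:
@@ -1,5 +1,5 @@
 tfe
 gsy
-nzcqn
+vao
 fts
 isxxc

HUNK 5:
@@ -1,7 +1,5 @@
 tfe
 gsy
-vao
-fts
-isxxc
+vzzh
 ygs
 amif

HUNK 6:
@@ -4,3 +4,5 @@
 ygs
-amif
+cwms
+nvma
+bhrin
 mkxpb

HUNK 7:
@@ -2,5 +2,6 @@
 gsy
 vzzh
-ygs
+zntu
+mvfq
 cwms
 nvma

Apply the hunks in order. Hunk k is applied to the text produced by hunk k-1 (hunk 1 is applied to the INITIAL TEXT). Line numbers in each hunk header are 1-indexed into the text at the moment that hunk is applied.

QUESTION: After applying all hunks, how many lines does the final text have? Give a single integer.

Answer: 10

Derivation:
Hunk 1: at line 1 remove [tvfbd,lguu] add [gsy,nzcqn] -> 7 lines: tfe gsy nzcqn kyg bfnx fax ixp
Hunk 2: at line 3 remove [kyg,bfnx,fax] add [fts,poah,mkxpb] -> 7 lines: tfe gsy nzcqn fts poah mkxpb ixp
Hunk 3: at line 4 remove [poah] add [isxxc,ygs,amif] -> 9 lines: tfe gsy nzcqn fts isxxc ygs amif mkxpb ixp
Hunk 4: at line 1 remove [nzcqn] add [vao] -> 9 lines: tfe gsy vao fts isxxc ygs amif mkxpb ixp
Hunk 5: at line 1 remove [vao,fts,isxxc] add [vzzh] -> 7 lines: tfe gsy vzzh ygs amif mkxpb ixp
Hunk 6: at line 4 remove [amif] add [cwms,nvma,bhrin] -> 9 lines: tfe gsy vzzh ygs cwms nvma bhrin mkxpb ixp
Hunk 7: at line 2 remove [ygs] add [zntu,mvfq] -> 10 lines: tfe gsy vzzh zntu mvfq cwms nvma bhrin mkxpb ixp
Final line count: 10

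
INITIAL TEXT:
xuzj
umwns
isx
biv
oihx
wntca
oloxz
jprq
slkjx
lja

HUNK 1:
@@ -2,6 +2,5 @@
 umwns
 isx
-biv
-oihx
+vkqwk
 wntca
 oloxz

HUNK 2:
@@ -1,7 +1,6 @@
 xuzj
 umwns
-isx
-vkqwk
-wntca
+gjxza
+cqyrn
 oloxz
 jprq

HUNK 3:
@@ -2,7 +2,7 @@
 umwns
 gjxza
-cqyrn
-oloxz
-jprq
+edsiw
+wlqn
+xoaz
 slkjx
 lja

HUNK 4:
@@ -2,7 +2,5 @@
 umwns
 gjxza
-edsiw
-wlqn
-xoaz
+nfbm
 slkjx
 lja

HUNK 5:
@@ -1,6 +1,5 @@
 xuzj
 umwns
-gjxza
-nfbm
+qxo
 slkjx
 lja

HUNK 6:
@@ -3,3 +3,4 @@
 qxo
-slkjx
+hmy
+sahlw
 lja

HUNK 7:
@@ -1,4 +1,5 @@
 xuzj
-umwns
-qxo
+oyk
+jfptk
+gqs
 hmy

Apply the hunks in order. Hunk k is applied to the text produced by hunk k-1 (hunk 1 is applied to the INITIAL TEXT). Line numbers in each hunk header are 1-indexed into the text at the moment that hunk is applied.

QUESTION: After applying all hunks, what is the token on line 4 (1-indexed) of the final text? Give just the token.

Hunk 1: at line 2 remove [biv,oihx] add [vkqwk] -> 9 lines: xuzj umwns isx vkqwk wntca oloxz jprq slkjx lja
Hunk 2: at line 1 remove [isx,vkqwk,wntca] add [gjxza,cqyrn] -> 8 lines: xuzj umwns gjxza cqyrn oloxz jprq slkjx lja
Hunk 3: at line 2 remove [cqyrn,oloxz,jprq] add [edsiw,wlqn,xoaz] -> 8 lines: xuzj umwns gjxza edsiw wlqn xoaz slkjx lja
Hunk 4: at line 2 remove [edsiw,wlqn,xoaz] add [nfbm] -> 6 lines: xuzj umwns gjxza nfbm slkjx lja
Hunk 5: at line 1 remove [gjxza,nfbm] add [qxo] -> 5 lines: xuzj umwns qxo slkjx lja
Hunk 6: at line 3 remove [slkjx] add [hmy,sahlw] -> 6 lines: xuzj umwns qxo hmy sahlw lja
Hunk 7: at line 1 remove [umwns,qxo] add [oyk,jfptk,gqs] -> 7 lines: xuzj oyk jfptk gqs hmy sahlw lja
Final line 4: gqs

Answer: gqs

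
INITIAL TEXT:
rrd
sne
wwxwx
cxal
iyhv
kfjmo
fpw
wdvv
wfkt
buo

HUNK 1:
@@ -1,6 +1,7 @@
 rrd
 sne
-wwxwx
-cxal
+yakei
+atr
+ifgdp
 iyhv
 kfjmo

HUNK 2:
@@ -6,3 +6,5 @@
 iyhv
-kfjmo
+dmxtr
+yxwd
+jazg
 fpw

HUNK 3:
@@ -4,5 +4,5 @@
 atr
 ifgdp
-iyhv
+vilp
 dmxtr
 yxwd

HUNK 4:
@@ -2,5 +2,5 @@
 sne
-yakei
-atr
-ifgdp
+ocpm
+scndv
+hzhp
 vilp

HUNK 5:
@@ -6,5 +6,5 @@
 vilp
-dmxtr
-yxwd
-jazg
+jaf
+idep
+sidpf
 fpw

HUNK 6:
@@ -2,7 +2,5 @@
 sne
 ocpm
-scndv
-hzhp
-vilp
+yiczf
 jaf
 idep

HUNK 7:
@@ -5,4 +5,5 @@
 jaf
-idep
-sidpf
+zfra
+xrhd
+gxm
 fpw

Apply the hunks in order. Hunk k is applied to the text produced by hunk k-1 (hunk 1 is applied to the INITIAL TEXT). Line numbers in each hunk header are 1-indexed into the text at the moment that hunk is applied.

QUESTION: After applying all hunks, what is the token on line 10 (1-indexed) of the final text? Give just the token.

Hunk 1: at line 1 remove [wwxwx,cxal] add [yakei,atr,ifgdp] -> 11 lines: rrd sne yakei atr ifgdp iyhv kfjmo fpw wdvv wfkt buo
Hunk 2: at line 6 remove [kfjmo] add [dmxtr,yxwd,jazg] -> 13 lines: rrd sne yakei atr ifgdp iyhv dmxtr yxwd jazg fpw wdvv wfkt buo
Hunk 3: at line 4 remove [iyhv] add [vilp] -> 13 lines: rrd sne yakei atr ifgdp vilp dmxtr yxwd jazg fpw wdvv wfkt buo
Hunk 4: at line 2 remove [yakei,atr,ifgdp] add [ocpm,scndv,hzhp] -> 13 lines: rrd sne ocpm scndv hzhp vilp dmxtr yxwd jazg fpw wdvv wfkt buo
Hunk 5: at line 6 remove [dmxtr,yxwd,jazg] add [jaf,idep,sidpf] -> 13 lines: rrd sne ocpm scndv hzhp vilp jaf idep sidpf fpw wdvv wfkt buo
Hunk 6: at line 2 remove [scndv,hzhp,vilp] add [yiczf] -> 11 lines: rrd sne ocpm yiczf jaf idep sidpf fpw wdvv wfkt buo
Hunk 7: at line 5 remove [idep,sidpf] add [zfra,xrhd,gxm] -> 12 lines: rrd sne ocpm yiczf jaf zfra xrhd gxm fpw wdvv wfkt buo
Final line 10: wdvv

Answer: wdvv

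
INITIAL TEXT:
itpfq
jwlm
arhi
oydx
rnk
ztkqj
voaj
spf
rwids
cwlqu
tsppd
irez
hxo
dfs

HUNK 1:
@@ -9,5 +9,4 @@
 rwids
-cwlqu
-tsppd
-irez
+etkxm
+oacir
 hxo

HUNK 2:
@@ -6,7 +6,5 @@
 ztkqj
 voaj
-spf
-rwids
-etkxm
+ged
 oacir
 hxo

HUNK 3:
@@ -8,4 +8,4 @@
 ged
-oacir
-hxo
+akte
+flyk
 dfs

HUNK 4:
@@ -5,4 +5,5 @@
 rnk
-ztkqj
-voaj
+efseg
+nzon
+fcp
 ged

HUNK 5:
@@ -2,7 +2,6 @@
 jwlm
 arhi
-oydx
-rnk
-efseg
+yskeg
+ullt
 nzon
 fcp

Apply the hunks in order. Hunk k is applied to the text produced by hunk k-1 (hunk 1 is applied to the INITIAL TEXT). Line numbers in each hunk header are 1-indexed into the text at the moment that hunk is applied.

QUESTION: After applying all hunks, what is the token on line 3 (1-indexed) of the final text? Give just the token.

Hunk 1: at line 9 remove [cwlqu,tsppd,irez] add [etkxm,oacir] -> 13 lines: itpfq jwlm arhi oydx rnk ztkqj voaj spf rwids etkxm oacir hxo dfs
Hunk 2: at line 6 remove [spf,rwids,etkxm] add [ged] -> 11 lines: itpfq jwlm arhi oydx rnk ztkqj voaj ged oacir hxo dfs
Hunk 3: at line 8 remove [oacir,hxo] add [akte,flyk] -> 11 lines: itpfq jwlm arhi oydx rnk ztkqj voaj ged akte flyk dfs
Hunk 4: at line 5 remove [ztkqj,voaj] add [efseg,nzon,fcp] -> 12 lines: itpfq jwlm arhi oydx rnk efseg nzon fcp ged akte flyk dfs
Hunk 5: at line 2 remove [oydx,rnk,efseg] add [yskeg,ullt] -> 11 lines: itpfq jwlm arhi yskeg ullt nzon fcp ged akte flyk dfs
Final line 3: arhi

Answer: arhi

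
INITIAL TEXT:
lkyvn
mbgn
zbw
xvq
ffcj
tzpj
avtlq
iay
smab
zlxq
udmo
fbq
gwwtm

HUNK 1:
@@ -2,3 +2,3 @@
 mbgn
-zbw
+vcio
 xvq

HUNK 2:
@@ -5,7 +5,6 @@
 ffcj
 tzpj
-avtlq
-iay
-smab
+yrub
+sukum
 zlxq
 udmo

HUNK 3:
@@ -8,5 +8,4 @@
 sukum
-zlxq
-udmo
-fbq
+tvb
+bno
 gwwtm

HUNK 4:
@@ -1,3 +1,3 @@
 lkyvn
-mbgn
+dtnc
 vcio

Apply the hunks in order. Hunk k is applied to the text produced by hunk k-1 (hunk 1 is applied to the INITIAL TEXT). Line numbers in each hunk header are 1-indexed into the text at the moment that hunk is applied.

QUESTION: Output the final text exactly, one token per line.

Hunk 1: at line 2 remove [zbw] add [vcio] -> 13 lines: lkyvn mbgn vcio xvq ffcj tzpj avtlq iay smab zlxq udmo fbq gwwtm
Hunk 2: at line 5 remove [avtlq,iay,smab] add [yrub,sukum] -> 12 lines: lkyvn mbgn vcio xvq ffcj tzpj yrub sukum zlxq udmo fbq gwwtm
Hunk 3: at line 8 remove [zlxq,udmo,fbq] add [tvb,bno] -> 11 lines: lkyvn mbgn vcio xvq ffcj tzpj yrub sukum tvb bno gwwtm
Hunk 4: at line 1 remove [mbgn] add [dtnc] -> 11 lines: lkyvn dtnc vcio xvq ffcj tzpj yrub sukum tvb bno gwwtm

Answer: lkyvn
dtnc
vcio
xvq
ffcj
tzpj
yrub
sukum
tvb
bno
gwwtm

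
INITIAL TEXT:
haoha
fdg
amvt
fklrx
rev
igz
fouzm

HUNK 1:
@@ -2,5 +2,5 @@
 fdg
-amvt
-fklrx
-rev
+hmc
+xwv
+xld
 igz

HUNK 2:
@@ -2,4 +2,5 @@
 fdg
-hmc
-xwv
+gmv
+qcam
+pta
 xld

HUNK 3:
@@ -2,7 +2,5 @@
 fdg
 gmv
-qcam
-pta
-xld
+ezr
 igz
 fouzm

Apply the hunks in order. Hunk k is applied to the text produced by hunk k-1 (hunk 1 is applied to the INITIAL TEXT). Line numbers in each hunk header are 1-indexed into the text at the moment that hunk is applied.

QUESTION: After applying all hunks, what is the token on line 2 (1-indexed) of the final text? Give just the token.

Answer: fdg

Derivation:
Hunk 1: at line 2 remove [amvt,fklrx,rev] add [hmc,xwv,xld] -> 7 lines: haoha fdg hmc xwv xld igz fouzm
Hunk 2: at line 2 remove [hmc,xwv] add [gmv,qcam,pta] -> 8 lines: haoha fdg gmv qcam pta xld igz fouzm
Hunk 3: at line 2 remove [qcam,pta,xld] add [ezr] -> 6 lines: haoha fdg gmv ezr igz fouzm
Final line 2: fdg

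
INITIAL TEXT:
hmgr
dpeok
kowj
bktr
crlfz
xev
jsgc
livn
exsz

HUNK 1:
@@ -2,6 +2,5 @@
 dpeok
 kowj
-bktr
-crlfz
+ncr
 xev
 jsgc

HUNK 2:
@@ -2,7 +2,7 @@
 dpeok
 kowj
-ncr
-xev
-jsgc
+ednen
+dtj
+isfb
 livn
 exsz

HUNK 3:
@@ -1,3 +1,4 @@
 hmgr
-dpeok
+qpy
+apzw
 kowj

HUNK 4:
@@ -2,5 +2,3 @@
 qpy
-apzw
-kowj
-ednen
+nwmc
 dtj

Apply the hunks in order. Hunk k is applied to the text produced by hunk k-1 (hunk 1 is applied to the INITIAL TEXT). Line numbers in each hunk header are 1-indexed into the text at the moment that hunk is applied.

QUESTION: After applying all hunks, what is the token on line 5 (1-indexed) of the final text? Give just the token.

Hunk 1: at line 2 remove [bktr,crlfz] add [ncr] -> 8 lines: hmgr dpeok kowj ncr xev jsgc livn exsz
Hunk 2: at line 2 remove [ncr,xev,jsgc] add [ednen,dtj,isfb] -> 8 lines: hmgr dpeok kowj ednen dtj isfb livn exsz
Hunk 3: at line 1 remove [dpeok] add [qpy,apzw] -> 9 lines: hmgr qpy apzw kowj ednen dtj isfb livn exsz
Hunk 4: at line 2 remove [apzw,kowj,ednen] add [nwmc] -> 7 lines: hmgr qpy nwmc dtj isfb livn exsz
Final line 5: isfb

Answer: isfb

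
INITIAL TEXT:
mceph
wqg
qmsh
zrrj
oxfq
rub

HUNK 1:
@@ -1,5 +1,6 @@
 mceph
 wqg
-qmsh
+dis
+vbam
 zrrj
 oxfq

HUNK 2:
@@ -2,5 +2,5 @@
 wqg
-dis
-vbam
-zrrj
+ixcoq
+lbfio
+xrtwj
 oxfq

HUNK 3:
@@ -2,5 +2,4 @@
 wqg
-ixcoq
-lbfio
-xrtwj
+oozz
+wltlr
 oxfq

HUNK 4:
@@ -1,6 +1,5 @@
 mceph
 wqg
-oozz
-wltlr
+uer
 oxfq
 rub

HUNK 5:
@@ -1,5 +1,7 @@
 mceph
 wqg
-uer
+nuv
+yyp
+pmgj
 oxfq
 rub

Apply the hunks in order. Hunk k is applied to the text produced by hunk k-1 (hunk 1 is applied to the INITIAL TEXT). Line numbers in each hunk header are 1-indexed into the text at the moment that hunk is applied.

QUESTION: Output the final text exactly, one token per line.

Hunk 1: at line 1 remove [qmsh] add [dis,vbam] -> 7 lines: mceph wqg dis vbam zrrj oxfq rub
Hunk 2: at line 2 remove [dis,vbam,zrrj] add [ixcoq,lbfio,xrtwj] -> 7 lines: mceph wqg ixcoq lbfio xrtwj oxfq rub
Hunk 3: at line 2 remove [ixcoq,lbfio,xrtwj] add [oozz,wltlr] -> 6 lines: mceph wqg oozz wltlr oxfq rub
Hunk 4: at line 1 remove [oozz,wltlr] add [uer] -> 5 lines: mceph wqg uer oxfq rub
Hunk 5: at line 1 remove [uer] add [nuv,yyp,pmgj] -> 7 lines: mceph wqg nuv yyp pmgj oxfq rub

Answer: mceph
wqg
nuv
yyp
pmgj
oxfq
rub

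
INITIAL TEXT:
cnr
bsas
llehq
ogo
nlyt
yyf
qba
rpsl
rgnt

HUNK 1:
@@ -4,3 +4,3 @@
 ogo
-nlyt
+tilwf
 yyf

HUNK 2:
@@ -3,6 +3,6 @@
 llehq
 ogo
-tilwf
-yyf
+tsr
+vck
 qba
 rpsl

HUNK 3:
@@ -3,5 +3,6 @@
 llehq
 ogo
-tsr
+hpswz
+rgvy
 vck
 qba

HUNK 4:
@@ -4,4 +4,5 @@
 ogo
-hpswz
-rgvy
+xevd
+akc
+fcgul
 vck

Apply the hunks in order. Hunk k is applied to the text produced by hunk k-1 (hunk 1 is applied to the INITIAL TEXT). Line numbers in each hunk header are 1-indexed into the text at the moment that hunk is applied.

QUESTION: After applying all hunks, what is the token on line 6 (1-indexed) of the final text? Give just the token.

Hunk 1: at line 4 remove [nlyt] add [tilwf] -> 9 lines: cnr bsas llehq ogo tilwf yyf qba rpsl rgnt
Hunk 2: at line 3 remove [tilwf,yyf] add [tsr,vck] -> 9 lines: cnr bsas llehq ogo tsr vck qba rpsl rgnt
Hunk 3: at line 3 remove [tsr] add [hpswz,rgvy] -> 10 lines: cnr bsas llehq ogo hpswz rgvy vck qba rpsl rgnt
Hunk 4: at line 4 remove [hpswz,rgvy] add [xevd,akc,fcgul] -> 11 lines: cnr bsas llehq ogo xevd akc fcgul vck qba rpsl rgnt
Final line 6: akc

Answer: akc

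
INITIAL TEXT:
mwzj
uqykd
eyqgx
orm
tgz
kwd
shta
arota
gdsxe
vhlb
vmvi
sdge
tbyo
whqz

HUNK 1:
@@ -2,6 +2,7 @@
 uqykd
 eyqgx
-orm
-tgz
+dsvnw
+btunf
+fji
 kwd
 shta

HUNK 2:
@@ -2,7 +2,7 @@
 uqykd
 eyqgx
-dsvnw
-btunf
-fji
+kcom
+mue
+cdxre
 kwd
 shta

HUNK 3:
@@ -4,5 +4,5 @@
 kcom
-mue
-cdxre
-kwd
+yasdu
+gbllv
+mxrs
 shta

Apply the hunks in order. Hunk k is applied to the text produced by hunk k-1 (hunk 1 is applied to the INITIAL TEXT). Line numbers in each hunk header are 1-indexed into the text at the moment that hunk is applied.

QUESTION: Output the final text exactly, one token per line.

Answer: mwzj
uqykd
eyqgx
kcom
yasdu
gbllv
mxrs
shta
arota
gdsxe
vhlb
vmvi
sdge
tbyo
whqz

Derivation:
Hunk 1: at line 2 remove [orm,tgz] add [dsvnw,btunf,fji] -> 15 lines: mwzj uqykd eyqgx dsvnw btunf fji kwd shta arota gdsxe vhlb vmvi sdge tbyo whqz
Hunk 2: at line 2 remove [dsvnw,btunf,fji] add [kcom,mue,cdxre] -> 15 lines: mwzj uqykd eyqgx kcom mue cdxre kwd shta arota gdsxe vhlb vmvi sdge tbyo whqz
Hunk 3: at line 4 remove [mue,cdxre,kwd] add [yasdu,gbllv,mxrs] -> 15 lines: mwzj uqykd eyqgx kcom yasdu gbllv mxrs shta arota gdsxe vhlb vmvi sdge tbyo whqz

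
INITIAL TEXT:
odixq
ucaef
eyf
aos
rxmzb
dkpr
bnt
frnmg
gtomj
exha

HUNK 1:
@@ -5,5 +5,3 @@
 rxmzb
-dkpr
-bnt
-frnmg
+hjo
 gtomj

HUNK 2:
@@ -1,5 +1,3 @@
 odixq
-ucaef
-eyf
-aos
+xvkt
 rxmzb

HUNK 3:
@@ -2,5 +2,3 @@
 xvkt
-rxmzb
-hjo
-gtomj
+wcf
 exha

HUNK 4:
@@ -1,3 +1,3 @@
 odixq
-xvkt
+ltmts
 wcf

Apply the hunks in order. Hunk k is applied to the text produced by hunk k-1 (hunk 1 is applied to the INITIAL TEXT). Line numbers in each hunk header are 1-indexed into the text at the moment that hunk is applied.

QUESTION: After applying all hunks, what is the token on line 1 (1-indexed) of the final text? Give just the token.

Hunk 1: at line 5 remove [dkpr,bnt,frnmg] add [hjo] -> 8 lines: odixq ucaef eyf aos rxmzb hjo gtomj exha
Hunk 2: at line 1 remove [ucaef,eyf,aos] add [xvkt] -> 6 lines: odixq xvkt rxmzb hjo gtomj exha
Hunk 3: at line 2 remove [rxmzb,hjo,gtomj] add [wcf] -> 4 lines: odixq xvkt wcf exha
Hunk 4: at line 1 remove [xvkt] add [ltmts] -> 4 lines: odixq ltmts wcf exha
Final line 1: odixq

Answer: odixq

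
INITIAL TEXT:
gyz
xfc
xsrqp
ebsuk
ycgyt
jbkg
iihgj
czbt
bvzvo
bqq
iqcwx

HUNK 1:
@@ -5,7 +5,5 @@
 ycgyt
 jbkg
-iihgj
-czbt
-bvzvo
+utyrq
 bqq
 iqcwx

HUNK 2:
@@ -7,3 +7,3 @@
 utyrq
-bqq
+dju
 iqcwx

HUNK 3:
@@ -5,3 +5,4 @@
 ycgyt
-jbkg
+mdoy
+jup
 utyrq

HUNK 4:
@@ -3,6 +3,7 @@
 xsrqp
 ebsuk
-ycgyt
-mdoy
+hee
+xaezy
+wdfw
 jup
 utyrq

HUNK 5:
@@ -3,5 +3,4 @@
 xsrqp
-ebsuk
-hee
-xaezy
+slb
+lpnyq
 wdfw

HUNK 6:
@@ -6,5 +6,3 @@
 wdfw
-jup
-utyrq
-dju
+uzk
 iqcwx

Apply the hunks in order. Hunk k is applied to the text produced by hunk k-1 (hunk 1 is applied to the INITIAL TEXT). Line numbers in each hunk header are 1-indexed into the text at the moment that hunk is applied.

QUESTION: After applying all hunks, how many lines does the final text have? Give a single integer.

Answer: 8

Derivation:
Hunk 1: at line 5 remove [iihgj,czbt,bvzvo] add [utyrq] -> 9 lines: gyz xfc xsrqp ebsuk ycgyt jbkg utyrq bqq iqcwx
Hunk 2: at line 7 remove [bqq] add [dju] -> 9 lines: gyz xfc xsrqp ebsuk ycgyt jbkg utyrq dju iqcwx
Hunk 3: at line 5 remove [jbkg] add [mdoy,jup] -> 10 lines: gyz xfc xsrqp ebsuk ycgyt mdoy jup utyrq dju iqcwx
Hunk 4: at line 3 remove [ycgyt,mdoy] add [hee,xaezy,wdfw] -> 11 lines: gyz xfc xsrqp ebsuk hee xaezy wdfw jup utyrq dju iqcwx
Hunk 5: at line 3 remove [ebsuk,hee,xaezy] add [slb,lpnyq] -> 10 lines: gyz xfc xsrqp slb lpnyq wdfw jup utyrq dju iqcwx
Hunk 6: at line 6 remove [jup,utyrq,dju] add [uzk] -> 8 lines: gyz xfc xsrqp slb lpnyq wdfw uzk iqcwx
Final line count: 8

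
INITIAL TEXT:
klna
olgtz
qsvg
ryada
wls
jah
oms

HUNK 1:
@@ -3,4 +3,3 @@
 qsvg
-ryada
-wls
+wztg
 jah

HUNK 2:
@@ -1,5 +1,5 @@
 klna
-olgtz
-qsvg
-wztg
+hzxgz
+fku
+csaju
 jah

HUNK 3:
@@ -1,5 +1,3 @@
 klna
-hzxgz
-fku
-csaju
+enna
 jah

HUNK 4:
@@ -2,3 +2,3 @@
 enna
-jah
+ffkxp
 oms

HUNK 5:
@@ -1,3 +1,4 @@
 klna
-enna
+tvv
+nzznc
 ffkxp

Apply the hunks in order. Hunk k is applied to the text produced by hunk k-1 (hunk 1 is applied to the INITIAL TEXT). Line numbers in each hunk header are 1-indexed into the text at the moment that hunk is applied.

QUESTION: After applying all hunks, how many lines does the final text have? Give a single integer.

Hunk 1: at line 3 remove [ryada,wls] add [wztg] -> 6 lines: klna olgtz qsvg wztg jah oms
Hunk 2: at line 1 remove [olgtz,qsvg,wztg] add [hzxgz,fku,csaju] -> 6 lines: klna hzxgz fku csaju jah oms
Hunk 3: at line 1 remove [hzxgz,fku,csaju] add [enna] -> 4 lines: klna enna jah oms
Hunk 4: at line 2 remove [jah] add [ffkxp] -> 4 lines: klna enna ffkxp oms
Hunk 5: at line 1 remove [enna] add [tvv,nzznc] -> 5 lines: klna tvv nzznc ffkxp oms
Final line count: 5

Answer: 5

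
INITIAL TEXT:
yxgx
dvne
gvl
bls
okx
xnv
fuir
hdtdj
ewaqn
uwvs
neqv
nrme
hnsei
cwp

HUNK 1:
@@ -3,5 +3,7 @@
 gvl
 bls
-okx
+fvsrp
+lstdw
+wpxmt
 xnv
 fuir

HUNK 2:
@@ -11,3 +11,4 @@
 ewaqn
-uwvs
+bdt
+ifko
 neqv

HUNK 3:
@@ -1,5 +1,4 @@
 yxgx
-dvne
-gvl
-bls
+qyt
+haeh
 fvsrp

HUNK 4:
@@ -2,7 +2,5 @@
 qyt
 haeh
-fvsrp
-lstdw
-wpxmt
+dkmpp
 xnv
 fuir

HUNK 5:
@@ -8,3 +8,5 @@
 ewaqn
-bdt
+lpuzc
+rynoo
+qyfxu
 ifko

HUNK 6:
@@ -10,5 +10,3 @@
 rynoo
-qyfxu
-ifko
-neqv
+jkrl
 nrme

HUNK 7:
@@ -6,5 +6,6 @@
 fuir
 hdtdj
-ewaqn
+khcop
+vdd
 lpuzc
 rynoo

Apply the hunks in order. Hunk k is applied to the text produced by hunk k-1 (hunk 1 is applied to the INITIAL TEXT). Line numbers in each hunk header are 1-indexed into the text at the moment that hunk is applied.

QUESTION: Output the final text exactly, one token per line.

Answer: yxgx
qyt
haeh
dkmpp
xnv
fuir
hdtdj
khcop
vdd
lpuzc
rynoo
jkrl
nrme
hnsei
cwp

Derivation:
Hunk 1: at line 3 remove [okx] add [fvsrp,lstdw,wpxmt] -> 16 lines: yxgx dvne gvl bls fvsrp lstdw wpxmt xnv fuir hdtdj ewaqn uwvs neqv nrme hnsei cwp
Hunk 2: at line 11 remove [uwvs] add [bdt,ifko] -> 17 lines: yxgx dvne gvl bls fvsrp lstdw wpxmt xnv fuir hdtdj ewaqn bdt ifko neqv nrme hnsei cwp
Hunk 3: at line 1 remove [dvne,gvl,bls] add [qyt,haeh] -> 16 lines: yxgx qyt haeh fvsrp lstdw wpxmt xnv fuir hdtdj ewaqn bdt ifko neqv nrme hnsei cwp
Hunk 4: at line 2 remove [fvsrp,lstdw,wpxmt] add [dkmpp] -> 14 lines: yxgx qyt haeh dkmpp xnv fuir hdtdj ewaqn bdt ifko neqv nrme hnsei cwp
Hunk 5: at line 8 remove [bdt] add [lpuzc,rynoo,qyfxu] -> 16 lines: yxgx qyt haeh dkmpp xnv fuir hdtdj ewaqn lpuzc rynoo qyfxu ifko neqv nrme hnsei cwp
Hunk 6: at line 10 remove [qyfxu,ifko,neqv] add [jkrl] -> 14 lines: yxgx qyt haeh dkmpp xnv fuir hdtdj ewaqn lpuzc rynoo jkrl nrme hnsei cwp
Hunk 7: at line 6 remove [ewaqn] add [khcop,vdd] -> 15 lines: yxgx qyt haeh dkmpp xnv fuir hdtdj khcop vdd lpuzc rynoo jkrl nrme hnsei cwp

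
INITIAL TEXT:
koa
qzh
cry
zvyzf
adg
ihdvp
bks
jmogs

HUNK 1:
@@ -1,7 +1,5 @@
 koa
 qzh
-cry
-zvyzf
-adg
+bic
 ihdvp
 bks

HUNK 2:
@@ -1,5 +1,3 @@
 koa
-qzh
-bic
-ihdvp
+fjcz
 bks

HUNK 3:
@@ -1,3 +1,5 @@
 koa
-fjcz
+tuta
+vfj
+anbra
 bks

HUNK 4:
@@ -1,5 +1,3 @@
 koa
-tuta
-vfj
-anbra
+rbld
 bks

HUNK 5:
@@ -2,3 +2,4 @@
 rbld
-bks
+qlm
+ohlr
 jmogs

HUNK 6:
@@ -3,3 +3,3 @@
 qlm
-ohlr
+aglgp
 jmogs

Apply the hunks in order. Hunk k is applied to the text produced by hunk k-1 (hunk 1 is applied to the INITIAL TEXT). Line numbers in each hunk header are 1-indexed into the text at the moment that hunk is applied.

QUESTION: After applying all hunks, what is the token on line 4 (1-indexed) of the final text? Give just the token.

Hunk 1: at line 1 remove [cry,zvyzf,adg] add [bic] -> 6 lines: koa qzh bic ihdvp bks jmogs
Hunk 2: at line 1 remove [qzh,bic,ihdvp] add [fjcz] -> 4 lines: koa fjcz bks jmogs
Hunk 3: at line 1 remove [fjcz] add [tuta,vfj,anbra] -> 6 lines: koa tuta vfj anbra bks jmogs
Hunk 4: at line 1 remove [tuta,vfj,anbra] add [rbld] -> 4 lines: koa rbld bks jmogs
Hunk 5: at line 2 remove [bks] add [qlm,ohlr] -> 5 lines: koa rbld qlm ohlr jmogs
Hunk 6: at line 3 remove [ohlr] add [aglgp] -> 5 lines: koa rbld qlm aglgp jmogs
Final line 4: aglgp

Answer: aglgp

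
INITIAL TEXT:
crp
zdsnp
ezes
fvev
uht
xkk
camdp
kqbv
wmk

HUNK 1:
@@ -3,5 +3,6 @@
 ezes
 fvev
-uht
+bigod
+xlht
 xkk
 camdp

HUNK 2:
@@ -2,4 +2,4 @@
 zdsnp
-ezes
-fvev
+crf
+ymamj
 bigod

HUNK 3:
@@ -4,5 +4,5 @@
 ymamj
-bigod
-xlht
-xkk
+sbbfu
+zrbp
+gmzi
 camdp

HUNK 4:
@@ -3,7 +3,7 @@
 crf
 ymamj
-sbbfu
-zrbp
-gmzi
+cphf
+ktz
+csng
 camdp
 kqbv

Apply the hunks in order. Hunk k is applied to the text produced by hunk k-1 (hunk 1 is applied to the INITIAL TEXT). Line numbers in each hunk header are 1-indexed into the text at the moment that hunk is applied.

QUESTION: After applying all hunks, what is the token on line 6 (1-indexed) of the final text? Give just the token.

Answer: ktz

Derivation:
Hunk 1: at line 3 remove [uht] add [bigod,xlht] -> 10 lines: crp zdsnp ezes fvev bigod xlht xkk camdp kqbv wmk
Hunk 2: at line 2 remove [ezes,fvev] add [crf,ymamj] -> 10 lines: crp zdsnp crf ymamj bigod xlht xkk camdp kqbv wmk
Hunk 3: at line 4 remove [bigod,xlht,xkk] add [sbbfu,zrbp,gmzi] -> 10 lines: crp zdsnp crf ymamj sbbfu zrbp gmzi camdp kqbv wmk
Hunk 4: at line 3 remove [sbbfu,zrbp,gmzi] add [cphf,ktz,csng] -> 10 lines: crp zdsnp crf ymamj cphf ktz csng camdp kqbv wmk
Final line 6: ktz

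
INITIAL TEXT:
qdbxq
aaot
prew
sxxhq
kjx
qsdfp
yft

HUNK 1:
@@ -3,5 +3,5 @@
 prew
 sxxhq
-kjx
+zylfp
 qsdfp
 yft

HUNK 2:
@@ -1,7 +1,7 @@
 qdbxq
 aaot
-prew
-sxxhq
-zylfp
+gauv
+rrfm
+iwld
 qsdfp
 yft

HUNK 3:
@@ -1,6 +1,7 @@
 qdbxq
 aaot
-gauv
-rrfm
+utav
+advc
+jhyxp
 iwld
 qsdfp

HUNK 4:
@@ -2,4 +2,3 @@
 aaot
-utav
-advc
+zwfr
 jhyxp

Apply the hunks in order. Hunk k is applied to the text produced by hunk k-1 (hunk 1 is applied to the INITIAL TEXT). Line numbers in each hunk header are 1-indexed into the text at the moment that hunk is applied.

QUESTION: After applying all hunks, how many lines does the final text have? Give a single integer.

Answer: 7

Derivation:
Hunk 1: at line 3 remove [kjx] add [zylfp] -> 7 lines: qdbxq aaot prew sxxhq zylfp qsdfp yft
Hunk 2: at line 1 remove [prew,sxxhq,zylfp] add [gauv,rrfm,iwld] -> 7 lines: qdbxq aaot gauv rrfm iwld qsdfp yft
Hunk 3: at line 1 remove [gauv,rrfm] add [utav,advc,jhyxp] -> 8 lines: qdbxq aaot utav advc jhyxp iwld qsdfp yft
Hunk 4: at line 2 remove [utav,advc] add [zwfr] -> 7 lines: qdbxq aaot zwfr jhyxp iwld qsdfp yft
Final line count: 7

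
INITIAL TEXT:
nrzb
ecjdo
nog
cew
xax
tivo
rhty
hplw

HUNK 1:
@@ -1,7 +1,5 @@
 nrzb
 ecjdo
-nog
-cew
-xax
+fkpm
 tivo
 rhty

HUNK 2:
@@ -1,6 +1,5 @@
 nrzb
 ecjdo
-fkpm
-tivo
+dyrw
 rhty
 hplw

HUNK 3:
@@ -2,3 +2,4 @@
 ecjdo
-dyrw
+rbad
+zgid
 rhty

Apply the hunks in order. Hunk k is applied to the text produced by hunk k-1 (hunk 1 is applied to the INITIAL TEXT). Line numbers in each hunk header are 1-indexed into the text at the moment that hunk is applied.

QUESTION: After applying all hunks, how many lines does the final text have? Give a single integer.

Hunk 1: at line 1 remove [nog,cew,xax] add [fkpm] -> 6 lines: nrzb ecjdo fkpm tivo rhty hplw
Hunk 2: at line 1 remove [fkpm,tivo] add [dyrw] -> 5 lines: nrzb ecjdo dyrw rhty hplw
Hunk 3: at line 2 remove [dyrw] add [rbad,zgid] -> 6 lines: nrzb ecjdo rbad zgid rhty hplw
Final line count: 6

Answer: 6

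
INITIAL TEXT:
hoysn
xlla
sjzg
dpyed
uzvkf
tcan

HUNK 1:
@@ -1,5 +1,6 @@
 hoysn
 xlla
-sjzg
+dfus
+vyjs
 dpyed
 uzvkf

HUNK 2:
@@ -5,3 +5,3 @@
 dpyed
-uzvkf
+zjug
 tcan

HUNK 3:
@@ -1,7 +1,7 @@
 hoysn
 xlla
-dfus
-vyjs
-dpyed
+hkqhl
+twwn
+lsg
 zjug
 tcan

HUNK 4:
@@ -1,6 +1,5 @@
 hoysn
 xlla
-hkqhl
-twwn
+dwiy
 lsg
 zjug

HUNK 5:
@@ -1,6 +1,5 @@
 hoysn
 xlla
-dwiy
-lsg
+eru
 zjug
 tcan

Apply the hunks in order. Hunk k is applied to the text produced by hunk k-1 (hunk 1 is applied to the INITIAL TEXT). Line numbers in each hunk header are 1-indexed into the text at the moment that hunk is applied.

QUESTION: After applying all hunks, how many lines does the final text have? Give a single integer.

Hunk 1: at line 1 remove [sjzg] add [dfus,vyjs] -> 7 lines: hoysn xlla dfus vyjs dpyed uzvkf tcan
Hunk 2: at line 5 remove [uzvkf] add [zjug] -> 7 lines: hoysn xlla dfus vyjs dpyed zjug tcan
Hunk 3: at line 1 remove [dfus,vyjs,dpyed] add [hkqhl,twwn,lsg] -> 7 lines: hoysn xlla hkqhl twwn lsg zjug tcan
Hunk 4: at line 1 remove [hkqhl,twwn] add [dwiy] -> 6 lines: hoysn xlla dwiy lsg zjug tcan
Hunk 5: at line 1 remove [dwiy,lsg] add [eru] -> 5 lines: hoysn xlla eru zjug tcan
Final line count: 5

Answer: 5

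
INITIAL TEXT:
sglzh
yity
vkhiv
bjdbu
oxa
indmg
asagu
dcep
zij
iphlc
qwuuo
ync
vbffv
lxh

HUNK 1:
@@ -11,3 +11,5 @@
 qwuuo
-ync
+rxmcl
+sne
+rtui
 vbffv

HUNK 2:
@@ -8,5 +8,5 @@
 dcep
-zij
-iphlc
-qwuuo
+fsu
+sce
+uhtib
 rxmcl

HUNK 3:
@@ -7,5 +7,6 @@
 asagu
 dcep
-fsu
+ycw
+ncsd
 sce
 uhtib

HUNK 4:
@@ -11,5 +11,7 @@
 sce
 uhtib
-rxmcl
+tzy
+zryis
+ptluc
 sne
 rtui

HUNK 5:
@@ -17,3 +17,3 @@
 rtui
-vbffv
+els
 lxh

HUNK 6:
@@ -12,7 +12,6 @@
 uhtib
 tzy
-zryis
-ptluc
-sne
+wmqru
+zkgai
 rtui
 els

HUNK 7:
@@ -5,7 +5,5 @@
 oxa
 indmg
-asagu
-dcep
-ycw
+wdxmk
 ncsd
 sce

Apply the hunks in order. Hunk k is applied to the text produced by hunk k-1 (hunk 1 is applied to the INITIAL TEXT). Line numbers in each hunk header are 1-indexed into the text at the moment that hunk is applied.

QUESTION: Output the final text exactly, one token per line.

Answer: sglzh
yity
vkhiv
bjdbu
oxa
indmg
wdxmk
ncsd
sce
uhtib
tzy
wmqru
zkgai
rtui
els
lxh

Derivation:
Hunk 1: at line 11 remove [ync] add [rxmcl,sne,rtui] -> 16 lines: sglzh yity vkhiv bjdbu oxa indmg asagu dcep zij iphlc qwuuo rxmcl sne rtui vbffv lxh
Hunk 2: at line 8 remove [zij,iphlc,qwuuo] add [fsu,sce,uhtib] -> 16 lines: sglzh yity vkhiv bjdbu oxa indmg asagu dcep fsu sce uhtib rxmcl sne rtui vbffv lxh
Hunk 3: at line 7 remove [fsu] add [ycw,ncsd] -> 17 lines: sglzh yity vkhiv bjdbu oxa indmg asagu dcep ycw ncsd sce uhtib rxmcl sne rtui vbffv lxh
Hunk 4: at line 11 remove [rxmcl] add [tzy,zryis,ptluc] -> 19 lines: sglzh yity vkhiv bjdbu oxa indmg asagu dcep ycw ncsd sce uhtib tzy zryis ptluc sne rtui vbffv lxh
Hunk 5: at line 17 remove [vbffv] add [els] -> 19 lines: sglzh yity vkhiv bjdbu oxa indmg asagu dcep ycw ncsd sce uhtib tzy zryis ptluc sne rtui els lxh
Hunk 6: at line 12 remove [zryis,ptluc,sne] add [wmqru,zkgai] -> 18 lines: sglzh yity vkhiv bjdbu oxa indmg asagu dcep ycw ncsd sce uhtib tzy wmqru zkgai rtui els lxh
Hunk 7: at line 5 remove [asagu,dcep,ycw] add [wdxmk] -> 16 lines: sglzh yity vkhiv bjdbu oxa indmg wdxmk ncsd sce uhtib tzy wmqru zkgai rtui els lxh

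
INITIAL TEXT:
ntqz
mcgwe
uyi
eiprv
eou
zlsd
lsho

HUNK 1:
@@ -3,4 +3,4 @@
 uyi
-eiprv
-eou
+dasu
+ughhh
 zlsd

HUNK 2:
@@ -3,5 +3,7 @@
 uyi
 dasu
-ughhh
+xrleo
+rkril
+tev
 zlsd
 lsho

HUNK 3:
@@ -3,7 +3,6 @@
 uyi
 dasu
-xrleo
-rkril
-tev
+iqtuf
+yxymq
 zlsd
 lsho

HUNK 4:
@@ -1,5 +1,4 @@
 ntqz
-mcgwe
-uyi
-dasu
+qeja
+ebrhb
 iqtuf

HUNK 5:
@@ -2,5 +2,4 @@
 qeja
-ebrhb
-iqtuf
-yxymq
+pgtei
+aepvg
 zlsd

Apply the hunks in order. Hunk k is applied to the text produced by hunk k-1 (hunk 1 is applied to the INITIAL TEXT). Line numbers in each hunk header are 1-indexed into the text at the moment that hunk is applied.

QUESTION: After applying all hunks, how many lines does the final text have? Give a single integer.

Answer: 6

Derivation:
Hunk 1: at line 3 remove [eiprv,eou] add [dasu,ughhh] -> 7 lines: ntqz mcgwe uyi dasu ughhh zlsd lsho
Hunk 2: at line 3 remove [ughhh] add [xrleo,rkril,tev] -> 9 lines: ntqz mcgwe uyi dasu xrleo rkril tev zlsd lsho
Hunk 3: at line 3 remove [xrleo,rkril,tev] add [iqtuf,yxymq] -> 8 lines: ntqz mcgwe uyi dasu iqtuf yxymq zlsd lsho
Hunk 4: at line 1 remove [mcgwe,uyi,dasu] add [qeja,ebrhb] -> 7 lines: ntqz qeja ebrhb iqtuf yxymq zlsd lsho
Hunk 5: at line 2 remove [ebrhb,iqtuf,yxymq] add [pgtei,aepvg] -> 6 lines: ntqz qeja pgtei aepvg zlsd lsho
Final line count: 6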